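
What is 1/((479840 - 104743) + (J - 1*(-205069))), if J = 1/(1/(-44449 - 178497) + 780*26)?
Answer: 4521344879/2623130573292860 ≈ 1.7236e-6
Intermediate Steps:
J = 222946/4521344879 (J = 1/(1/(-222946) + 20280) = 1/(-1/222946 + 20280) = 1/(4521344879/222946) = 222946/4521344879 ≈ 4.9310e-5)
1/((479840 - 104743) + (J - 1*(-205069))) = 1/((479840 - 104743) + (222946/4521344879 - 1*(-205069))) = 1/(375097 + (222946/4521344879 + 205069)) = 1/(375097 + 927187673214597/4521344879) = 1/(2623130573292860/4521344879) = 4521344879/2623130573292860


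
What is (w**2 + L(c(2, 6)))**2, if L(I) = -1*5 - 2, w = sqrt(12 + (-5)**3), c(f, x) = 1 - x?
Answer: 14400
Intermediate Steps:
w = I*sqrt(113) (w = sqrt(12 - 125) = sqrt(-113) = I*sqrt(113) ≈ 10.63*I)
L(I) = -7 (L(I) = -5 - 2 = -7)
(w**2 + L(c(2, 6)))**2 = ((I*sqrt(113))**2 - 7)**2 = (-113 - 7)**2 = (-120)**2 = 14400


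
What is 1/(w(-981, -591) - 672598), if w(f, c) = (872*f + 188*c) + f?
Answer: -1/1640119 ≈ -6.0971e-7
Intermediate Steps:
w(f, c) = 188*c + 873*f (w(f, c) = (188*c + 872*f) + f = 188*c + 873*f)
1/(w(-981, -591) - 672598) = 1/((188*(-591) + 873*(-981)) - 672598) = 1/((-111108 - 856413) - 672598) = 1/(-967521 - 672598) = 1/(-1640119) = -1/1640119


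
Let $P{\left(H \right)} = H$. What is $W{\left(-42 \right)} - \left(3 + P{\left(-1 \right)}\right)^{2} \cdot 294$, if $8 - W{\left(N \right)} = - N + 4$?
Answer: $-1214$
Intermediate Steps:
$W{\left(N \right)} = 4 + N$ ($W{\left(N \right)} = 8 - \left(- N + 4\right) = 8 - \left(4 - N\right) = 8 + \left(-4 + N\right) = 4 + N$)
$W{\left(-42 \right)} - \left(3 + P{\left(-1 \right)}\right)^{2} \cdot 294 = \left(4 - 42\right) - \left(3 - 1\right)^{2} \cdot 294 = -38 - 2^{2} \cdot 294 = -38 - 4 \cdot 294 = -38 - 1176 = -1214$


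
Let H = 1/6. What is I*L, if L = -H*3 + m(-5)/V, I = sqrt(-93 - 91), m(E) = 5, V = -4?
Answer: -7*I*sqrt(46)/2 ≈ -23.738*I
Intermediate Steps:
H = 1/6 ≈ 0.16667
I = 2*I*sqrt(46) (I = sqrt(-184) = 2*I*sqrt(46) ≈ 13.565*I)
L = -7/4 (L = -1*1/6*3 + 5/(-4) = -1/6*3 + 5*(-1/4) = -1/2 - 5/4 = -7/4 ≈ -1.7500)
I*L = (2*I*sqrt(46))*(-7/4) = -7*I*sqrt(46)/2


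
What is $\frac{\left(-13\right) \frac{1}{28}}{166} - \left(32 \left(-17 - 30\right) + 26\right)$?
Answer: $\frac{6869731}{4648} \approx 1478.0$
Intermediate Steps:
$\frac{\left(-13\right) \frac{1}{28}}{166} - \left(32 \left(-17 - 30\right) + 26\right) = \frac{\left(-13\right) \frac{1}{28}}{166} - \left(32 \left(-47\right) + 26\right) = \frac{1}{166} \left(- \frac{13}{28}\right) - \left(-1504 + 26\right) = - \frac{13}{4648} - -1478 = - \frac{13}{4648} + 1478 = \frac{6869731}{4648}$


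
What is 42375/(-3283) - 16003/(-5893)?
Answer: -197178026/19346719 ≈ -10.192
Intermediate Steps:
42375/(-3283) - 16003/(-5893) = 42375*(-1/3283) - 16003*(-1/5893) = -42375/3283 + 16003/5893 = -197178026/19346719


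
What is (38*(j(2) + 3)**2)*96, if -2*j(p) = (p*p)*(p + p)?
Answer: 91200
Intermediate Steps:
j(p) = -p**3 (j(p) = -p*p*(p + p)/2 = -p**2*2*p/2 = -p**3)
(38*(j(2) + 3)**2)*96 = (38*(-1*2**3 + 3)**2)*96 = (38*(-1*8 + 3)**2)*96 = (38*(-8 + 3)**2)*96 = (38*(-5)**2)*96 = (38*25)*96 = 950*96 = 91200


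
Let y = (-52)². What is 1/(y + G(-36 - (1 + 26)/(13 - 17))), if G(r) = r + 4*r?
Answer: 4/10231 ≈ 0.00039097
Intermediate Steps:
G(r) = 5*r
y = 2704
1/(y + G(-36 - (1 + 26)/(13 - 17))) = 1/(2704 + 5*(-36 - (1 + 26)/(13 - 17))) = 1/(2704 + 5*(-36 - 27/(-4))) = 1/(2704 + 5*(-36 - 27*(-1)/4)) = 1/(2704 + 5*(-36 - 1*(-27/4))) = 1/(2704 + 5*(-36 + 27/4)) = 1/(2704 + 5*(-117/4)) = 1/(2704 - 585/4) = 1/(10231/4) = 4/10231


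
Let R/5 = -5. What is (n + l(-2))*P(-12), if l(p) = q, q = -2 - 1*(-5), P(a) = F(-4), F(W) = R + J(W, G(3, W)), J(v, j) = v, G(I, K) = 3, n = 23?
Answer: -754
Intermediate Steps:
R = -25 (R = 5*(-5) = -25)
F(W) = -25 + W
P(a) = -29 (P(a) = -25 - 4 = -29)
q = 3 (q = -2 + 5 = 3)
l(p) = 3
(n + l(-2))*P(-12) = (23 + 3)*(-29) = 26*(-29) = -754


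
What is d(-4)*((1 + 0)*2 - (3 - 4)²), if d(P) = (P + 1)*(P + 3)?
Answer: 3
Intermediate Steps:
d(P) = (1 + P)*(3 + P)
d(-4)*((1 + 0)*2 - (3 - 4)²) = (3 + (-4)² + 4*(-4))*((1 + 0)*2 - (3 - 4)²) = (3 + 16 - 16)*(1*2 - 1*(-1)²) = 3*(2 - 1*1) = 3*(2 - 1) = 3*1 = 3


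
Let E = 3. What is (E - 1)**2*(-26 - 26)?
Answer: -208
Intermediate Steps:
(E - 1)**2*(-26 - 26) = (3 - 1)**2*(-26 - 26) = 2**2*(-52) = 4*(-52) = -208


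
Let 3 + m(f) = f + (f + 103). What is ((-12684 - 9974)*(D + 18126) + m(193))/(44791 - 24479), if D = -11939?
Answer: -17523070/2539 ≈ -6901.6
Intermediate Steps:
m(f) = 100 + 2*f (m(f) = -3 + (f + (f + 103)) = -3 + (f + (103 + f)) = -3 + (103 + 2*f) = 100 + 2*f)
((-12684 - 9974)*(D + 18126) + m(193))/(44791 - 24479) = ((-12684 - 9974)*(-11939 + 18126) + (100 + 2*193))/(44791 - 24479) = (-22658*6187 + (100 + 386))/20312 = (-140185046 + 486)*(1/20312) = -140184560*1/20312 = -17523070/2539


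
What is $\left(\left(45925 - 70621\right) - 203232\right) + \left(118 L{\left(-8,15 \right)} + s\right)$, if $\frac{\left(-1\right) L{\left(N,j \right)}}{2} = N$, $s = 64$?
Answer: $-225976$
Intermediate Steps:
$L{\left(N,j \right)} = - 2 N$
$\left(\left(45925 - 70621\right) - 203232\right) + \left(118 L{\left(-8,15 \right)} + s\right) = \left(\left(45925 - 70621\right) - 203232\right) + \left(118 \left(\left(-2\right) \left(-8\right)\right) + 64\right) = \left(\left(45925 - 70621\right) - 203232\right) + \left(118 \cdot 16 + 64\right) = \left(-24696 - 203232\right) + \left(1888 + 64\right) = -227928 + 1952 = -225976$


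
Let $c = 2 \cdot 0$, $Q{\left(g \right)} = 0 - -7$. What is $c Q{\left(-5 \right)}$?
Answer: $0$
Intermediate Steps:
$Q{\left(g \right)} = 7$ ($Q{\left(g \right)} = 0 + 7 = 7$)
$c = 0$
$c Q{\left(-5 \right)} = 0 \cdot 7 = 0$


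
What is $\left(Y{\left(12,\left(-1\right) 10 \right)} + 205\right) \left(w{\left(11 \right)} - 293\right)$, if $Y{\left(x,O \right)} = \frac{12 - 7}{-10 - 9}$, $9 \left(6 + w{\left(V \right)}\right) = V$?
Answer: $- \frac{10425200}{171} \approx -60966.0$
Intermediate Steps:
$w{\left(V \right)} = -6 + \frac{V}{9}$
$Y{\left(x,O \right)} = - \frac{5}{19}$ ($Y{\left(x,O \right)} = \frac{5}{-19} = 5 \left(- \frac{1}{19}\right) = - \frac{5}{19}$)
$\left(Y{\left(12,\left(-1\right) 10 \right)} + 205\right) \left(w{\left(11 \right)} - 293\right) = \left(- \frac{5}{19} + 205\right) \left(\left(-6 + \frac{1}{9} \cdot 11\right) - 293\right) = \frac{3890 \left(\left(-6 + \frac{11}{9}\right) - 293\right)}{19} = \frac{3890 \left(- \frac{43}{9} - 293\right)}{19} = \frac{3890}{19} \left(- \frac{2680}{9}\right) = - \frac{10425200}{171}$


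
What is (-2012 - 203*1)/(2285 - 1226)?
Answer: -2215/1059 ≈ -2.0916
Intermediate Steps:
(-2012 - 203*1)/(2285 - 1226) = (-2012 - 203)/1059 = -2215*1/1059 = -2215/1059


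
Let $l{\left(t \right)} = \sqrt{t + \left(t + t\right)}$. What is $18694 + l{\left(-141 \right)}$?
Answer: $18694 + 3 i \sqrt{47} \approx 18694.0 + 20.567 i$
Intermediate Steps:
$l{\left(t \right)} = \sqrt{3} \sqrt{t}$ ($l{\left(t \right)} = \sqrt{t + 2 t} = \sqrt{3 t} = \sqrt{3} \sqrt{t}$)
$18694 + l{\left(-141 \right)} = 18694 + \sqrt{3} \sqrt{-141} = 18694 + \sqrt{3} i \sqrt{141} = 18694 + 3 i \sqrt{47}$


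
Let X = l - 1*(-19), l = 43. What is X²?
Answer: 3844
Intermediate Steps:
X = 62 (X = 43 - 1*(-19) = 43 + 19 = 62)
X² = 62² = 3844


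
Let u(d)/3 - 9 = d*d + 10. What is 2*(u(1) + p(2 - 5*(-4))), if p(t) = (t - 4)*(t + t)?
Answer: 1704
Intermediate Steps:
p(t) = 2*t*(-4 + t) (p(t) = (-4 + t)*(2*t) = 2*t*(-4 + t))
u(d) = 57 + 3*d² (u(d) = 27 + 3*(d*d + 10) = 27 + 3*(d² + 10) = 27 + 3*(10 + d²) = 27 + (30 + 3*d²) = 57 + 3*d²)
2*(u(1) + p(2 - 5*(-4))) = 2*((57 + 3*1²) + 2*(2 - 5*(-4))*(-4 + (2 - 5*(-4)))) = 2*((57 + 3*1) + 2*(2 + 20)*(-4 + (2 + 20))) = 2*((57 + 3) + 2*22*(-4 + 22)) = 2*(60 + 2*22*18) = 2*(60 + 792) = 2*852 = 1704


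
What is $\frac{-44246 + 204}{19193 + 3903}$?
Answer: $- \frac{22021}{11548} \approx -1.9069$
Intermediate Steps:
$\frac{-44246 + 204}{19193 + 3903} = - \frac{44042}{23096} = \left(-44042\right) \frac{1}{23096} = - \frac{22021}{11548}$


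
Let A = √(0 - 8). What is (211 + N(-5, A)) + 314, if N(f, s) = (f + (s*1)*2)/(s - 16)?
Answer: 5779/11 - 9*I*√2/44 ≈ 525.36 - 0.28927*I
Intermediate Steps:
A = 2*I*√2 (A = √(-8) = 2*I*√2 ≈ 2.8284*I)
N(f, s) = (f + 2*s)/(-16 + s) (N(f, s) = (f + s*2)/(-16 + s) = (f + 2*s)/(-16 + s))
(211 + N(-5, A)) + 314 = (211 + (-5 + 2*(2*I*√2))/(-16 + 2*I*√2)) + 314 = (211 + (-5 + 4*I*√2)/(-16 + 2*I*√2)) + 314 = 525 + (-5 + 4*I*√2)/(-16 + 2*I*√2)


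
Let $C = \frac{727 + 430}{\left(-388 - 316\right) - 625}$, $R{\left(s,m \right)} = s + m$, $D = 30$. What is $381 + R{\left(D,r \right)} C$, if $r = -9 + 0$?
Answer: $\frac{160684}{443} \approx 362.72$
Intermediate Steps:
$r = -9$
$R{\left(s,m \right)} = m + s$
$C = - \frac{1157}{1329}$ ($C = \frac{1157}{\left(-388 - 316\right) - 625} = \frac{1157}{-704 - 625} = \frac{1157}{-1329} = 1157 \left(- \frac{1}{1329}\right) = - \frac{1157}{1329} \approx -0.87058$)
$381 + R{\left(D,r \right)} C = 381 + \left(-9 + 30\right) \left(- \frac{1157}{1329}\right) = 381 + 21 \left(- \frac{1157}{1329}\right) = 381 - \frac{8099}{443} = \frac{160684}{443}$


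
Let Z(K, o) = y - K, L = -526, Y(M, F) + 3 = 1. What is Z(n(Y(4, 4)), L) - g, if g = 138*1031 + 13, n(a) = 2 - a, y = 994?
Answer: -141301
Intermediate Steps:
Y(M, F) = -2 (Y(M, F) = -3 + 1 = -2)
g = 142291 (g = 142278 + 13 = 142291)
Z(K, o) = 994 - K
Z(n(Y(4, 4)), L) - g = (994 - (2 - 1*(-2))) - 1*142291 = (994 - (2 + 2)) - 142291 = (994 - 1*4) - 142291 = (994 - 4) - 142291 = 990 - 142291 = -141301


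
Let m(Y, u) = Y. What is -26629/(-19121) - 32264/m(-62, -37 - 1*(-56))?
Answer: 309285471/592751 ≈ 521.78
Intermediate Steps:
-26629/(-19121) - 32264/m(-62, -37 - 1*(-56)) = -26629/(-19121) - 32264/(-62) = -26629*(-1/19121) - 32264*(-1/62) = 26629/19121 + 16132/31 = 309285471/592751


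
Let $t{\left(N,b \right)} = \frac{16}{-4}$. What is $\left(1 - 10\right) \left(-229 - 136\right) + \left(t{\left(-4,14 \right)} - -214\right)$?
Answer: $3495$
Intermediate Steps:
$t{\left(N,b \right)} = -4$ ($t{\left(N,b \right)} = 16 \left(- \frac{1}{4}\right) = -4$)
$\left(1 - 10\right) \left(-229 - 136\right) + \left(t{\left(-4,14 \right)} - -214\right) = \left(1 - 10\right) \left(-229 - 136\right) - -210 = \left(-9\right) \left(-365\right) + \left(-4 + 214\right) = 3285 + 210 = 3495$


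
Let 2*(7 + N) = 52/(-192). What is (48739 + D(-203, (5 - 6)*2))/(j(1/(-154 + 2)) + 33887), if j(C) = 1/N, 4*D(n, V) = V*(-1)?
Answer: 66773115/46424998 ≈ 1.4383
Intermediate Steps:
N = -685/96 (N = -7 + (52/(-192))/2 = -7 + (52*(-1/192))/2 = -7 + (½)*(-13/48) = -7 - 13/96 = -685/96 ≈ -7.1354)
D(n, V) = -V/4 (D(n, V) = (V*(-1))/4 = (-V)/4 = -V/4)
j(C) = -96/685 (j(C) = 1/(-685/96) = -96/685)
(48739 + D(-203, (5 - 6)*2))/(j(1/(-154 + 2)) + 33887) = (48739 - (5 - 6)*2/4)/(-96/685 + 33887) = (48739 - (-1)*2/4)/(23212499/685) = (48739 - ¼*(-2))*(685/23212499) = (48739 + ½)*(685/23212499) = (97479/2)*(685/23212499) = 66773115/46424998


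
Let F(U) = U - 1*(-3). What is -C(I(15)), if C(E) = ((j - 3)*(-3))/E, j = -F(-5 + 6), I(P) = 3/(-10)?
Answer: 70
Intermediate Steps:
F(U) = 3 + U (F(U) = U + 3 = 3 + U)
I(P) = -3/10 (I(P) = 3*(-1/10) = -3/10)
j = -4 (j = -(3 + (-5 + 6)) = -(3 + 1) = -1*4 = -4)
C(E) = 21/E (C(E) = ((-4 - 3)*(-3))/E = (-7*(-3))/E = 21/E)
-C(I(15)) = -21/(-3/10) = -21*(-10)/3 = -1*(-70) = 70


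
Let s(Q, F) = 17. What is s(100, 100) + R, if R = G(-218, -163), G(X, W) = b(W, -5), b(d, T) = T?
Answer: 12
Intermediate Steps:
G(X, W) = -5
R = -5
s(100, 100) + R = 17 - 5 = 12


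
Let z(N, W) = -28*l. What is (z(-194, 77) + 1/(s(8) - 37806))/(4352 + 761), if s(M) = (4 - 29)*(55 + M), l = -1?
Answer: 1102667/201355053 ≈ 0.0054762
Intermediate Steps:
s(M) = -1375 - 25*M (s(M) = -25*(55 + M) = -1375 - 25*M)
z(N, W) = 28 (z(N, W) = -28*(-1) = 28)
(z(-194, 77) + 1/(s(8) - 37806))/(4352 + 761) = (28 + 1/((-1375 - 25*8) - 37806))/(4352 + 761) = (28 + 1/((-1375 - 200) - 37806))/5113 = (28 + 1/(-1575 - 37806))*(1/5113) = (28 + 1/(-39381))*(1/5113) = (28 - 1/39381)*(1/5113) = (1102667/39381)*(1/5113) = 1102667/201355053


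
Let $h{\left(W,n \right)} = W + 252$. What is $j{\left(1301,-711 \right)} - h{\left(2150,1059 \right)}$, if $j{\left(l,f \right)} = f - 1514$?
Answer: $-4627$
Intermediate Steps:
$h{\left(W,n \right)} = 252 + W$
$j{\left(l,f \right)} = -1514 + f$
$j{\left(1301,-711 \right)} - h{\left(2150,1059 \right)} = \left(-1514 - 711\right) - \left(252 + 2150\right) = -2225 - 2402 = -4627$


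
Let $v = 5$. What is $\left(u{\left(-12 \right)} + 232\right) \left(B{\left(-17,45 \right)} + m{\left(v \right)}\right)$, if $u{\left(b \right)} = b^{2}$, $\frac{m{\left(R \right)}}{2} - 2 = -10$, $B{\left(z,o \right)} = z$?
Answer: $-12408$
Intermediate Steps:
$m{\left(R \right)} = -16$ ($m{\left(R \right)} = 4 + 2 \left(-10\right) = 4 - 20 = -16$)
$\left(u{\left(-12 \right)} + 232\right) \left(B{\left(-17,45 \right)} + m{\left(v \right)}\right) = \left(\left(-12\right)^{2} + 232\right) \left(-17 - 16\right) = \left(144 + 232\right) \left(-33\right) = 376 \left(-33\right) = -12408$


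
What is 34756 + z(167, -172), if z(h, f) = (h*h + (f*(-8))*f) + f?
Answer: -174199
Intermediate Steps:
z(h, f) = f + h² - 8*f² (z(h, f) = (h² + (-8*f)*f) + f = (h² - 8*f²) + f = f + h² - 8*f²)
34756 + z(167, -172) = 34756 + (-172 + 167² - 8*(-172)²) = 34756 + (-172 + 27889 - 8*29584) = 34756 + (-172 + 27889 - 236672) = 34756 - 208955 = -174199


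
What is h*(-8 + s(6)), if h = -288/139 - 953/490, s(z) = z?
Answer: 273587/34055 ≈ 8.0337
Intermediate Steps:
h = -273587/68110 (h = -288*1/139 - 953*1/490 = -288/139 - 953/490 = -273587/68110 ≈ -4.0168)
h*(-8 + s(6)) = -273587*(-8 + 6)/68110 = -273587/68110*(-2) = 273587/34055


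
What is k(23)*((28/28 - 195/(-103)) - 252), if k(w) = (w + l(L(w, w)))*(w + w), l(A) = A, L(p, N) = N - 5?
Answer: -48390988/103 ≈ -4.6982e+5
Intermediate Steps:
L(p, N) = -5 + N
k(w) = 2*w*(-5 + 2*w) (k(w) = (w + (-5 + w))*(w + w) = (-5 + 2*w)*(2*w) = 2*w*(-5 + 2*w))
k(23)*((28/28 - 195/(-103)) - 252) = (2*23*(-5 + 2*23))*((28/28 - 195/(-103)) - 252) = (2*23*(-5 + 46))*((28*(1/28) - 195*(-1/103)) - 252) = (2*23*41)*((1 + 195/103) - 252) = 1886*(298/103 - 252) = 1886*(-25658/103) = -48390988/103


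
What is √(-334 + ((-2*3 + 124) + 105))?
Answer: I*√111 ≈ 10.536*I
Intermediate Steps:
√(-334 + ((-2*3 + 124) + 105)) = √(-334 + ((-6 + 124) + 105)) = √(-334 + (118 + 105)) = √(-334 + 223) = √(-111) = I*√111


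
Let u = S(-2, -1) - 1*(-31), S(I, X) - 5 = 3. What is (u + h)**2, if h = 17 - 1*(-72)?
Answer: 16384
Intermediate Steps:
S(I, X) = 8 (S(I, X) = 5 + 3 = 8)
h = 89 (h = 17 + 72 = 89)
u = 39 (u = 8 - 1*(-31) = 8 + 31 = 39)
(u + h)**2 = (39 + 89)**2 = 128**2 = 16384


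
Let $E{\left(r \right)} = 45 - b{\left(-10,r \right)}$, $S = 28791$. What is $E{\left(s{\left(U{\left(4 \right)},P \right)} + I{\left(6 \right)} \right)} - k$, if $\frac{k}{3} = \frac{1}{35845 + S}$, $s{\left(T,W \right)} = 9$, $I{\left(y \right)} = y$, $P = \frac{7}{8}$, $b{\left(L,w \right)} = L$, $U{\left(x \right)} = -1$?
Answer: $\frac{3554977}{64636} \approx 55.0$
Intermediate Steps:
$P = \frac{7}{8}$ ($P = 7 \cdot \frac{1}{8} = \frac{7}{8} \approx 0.875$)
$k = \frac{3}{64636}$ ($k = \frac{3}{35845 + 28791} = \frac{3}{64636} \approx 4.6414 \cdot 10^{-5}$)
$E{\left(r \right)} = 55$ ($E{\left(r \right)} = 45 - -10 = 45 + 10 = 55$)
$E{\left(s{\left(U{\left(4 \right)},P \right)} + I{\left(6 \right)} \right)} - k = 55 - \frac{3}{64636} = \frac{3554977}{64636}$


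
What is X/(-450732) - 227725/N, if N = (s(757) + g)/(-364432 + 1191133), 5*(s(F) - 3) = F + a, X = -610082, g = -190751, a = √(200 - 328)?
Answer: 202163767818014806995347/204672127278845622 + 7530419409000*I*√2/908176598417 ≈ 9.8774e+5 + 11.726*I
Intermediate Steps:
a = 8*I*√2 (a = √(-128) = 8*I*√2 ≈ 11.314*I)
s(F) = 3 + F/5 + 8*I*√2/5 (s(F) = 3 + (F + 8*I*√2)/5 = 3 + (F/5 + 8*I*√2/5) = 3 + F/5 + 8*I*√2/5)
N = -317661/1377835 + 8*I*√2/4133505 (N = ((3 + (⅕)*757 + 8*I*√2/5) - 190751)/(-364432 + 1191133) = ((3 + 757/5 + 8*I*√2/5) - 190751)/826701 = ((772/5 + 8*I*√2/5) - 190751)*(1/826701) = (-952983/5 + 8*I*√2/5)*(1/826701) = -317661/1377835 + 8*I*√2/4133505 ≈ -0.23055 + 2.7371e-6*I)
X/(-450732) - 227725/N = -610082/(-450732) - 227725/(-317661/1377835 + 8*I*√2/4133505) = -610082*(-1/450732) - 227725/(-317661/1377835 + 8*I*√2/4133505) = 305041/225366 - 227725/(-317661/1377835 + 8*I*√2/4133505)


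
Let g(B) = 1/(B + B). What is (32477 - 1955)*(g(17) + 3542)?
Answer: 1837866969/17 ≈ 1.0811e+8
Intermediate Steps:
g(B) = 1/(2*B)
(32477 - 1955)*(g(17) + 3542) = (32477 - 1955)*((½)/17 + 3542) = 30522*((½)*(1/17) + 3542) = 30522*(1/34 + 3542) = 30522*(120429/34) = 1837866969/17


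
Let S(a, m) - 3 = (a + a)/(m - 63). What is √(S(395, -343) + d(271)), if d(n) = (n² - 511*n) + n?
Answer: 3*I*√296558031/203 ≈ 254.5*I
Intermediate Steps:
d(n) = n² - 510*n
S(a, m) = 3 + 2*a/(-63 + m) (S(a, m) = 3 + (a + a)/(m - 63) = 3 + (2*a)/(-63 + m) = 3 + 2*a/(-63 + m))
√(S(395, -343) + d(271)) = √((-189 + 2*395 + 3*(-343))/(-63 - 343) + 271*(-510 + 271)) = √((-189 + 790 - 1029)/(-406) + 271*(-239)) = √(-1/406*(-428) - 64769) = √(214/203 - 64769) = √(-13147893/203) = 3*I*√296558031/203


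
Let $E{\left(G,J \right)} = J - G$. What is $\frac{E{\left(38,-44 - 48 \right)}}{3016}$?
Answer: $- \frac{5}{116} \approx -0.043103$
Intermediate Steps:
$\frac{E{\left(38,-44 - 48 \right)}}{3016} = \frac{\left(-44 - 48\right) - 38}{3016} = \left(-92 - 38\right) \frac{1}{3016} = \left(-130\right) \frac{1}{3016} = - \frac{5}{116}$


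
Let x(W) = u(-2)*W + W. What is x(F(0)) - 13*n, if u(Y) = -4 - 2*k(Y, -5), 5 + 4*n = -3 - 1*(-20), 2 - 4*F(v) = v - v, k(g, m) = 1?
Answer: -83/2 ≈ -41.500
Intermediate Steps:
F(v) = ½ (F(v) = ½ - (v - v)/4 = ½ - ¼*0 = ½ + 0 = ½)
n = 3 (n = -5/4 + (-3 - 1*(-20))/4 = -5/4 + (-3 + 20)/4 = -5/4 + (¼)*17 = -5/4 + 17/4 = 3)
u(Y) = -6 (u(Y) = -4 - 2*1 = -4 - 2 = -6)
x(W) = -5*W (x(W) = -6*W + W = -5*W)
x(F(0)) - 13*n = -5*½ - 13*3 = -5/2 - 39 = -83/2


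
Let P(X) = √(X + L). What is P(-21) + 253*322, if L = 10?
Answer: 81466 + I*√11 ≈ 81466.0 + 3.3166*I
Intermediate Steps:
P(X) = √(10 + X) (P(X) = √(X + 10) = √(10 + X))
P(-21) + 253*322 = √(10 - 21) + 253*322 = √(-11) + 81466 = I*√11 + 81466 = 81466 + I*√11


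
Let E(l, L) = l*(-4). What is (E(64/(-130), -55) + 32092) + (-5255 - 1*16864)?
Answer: 648373/65 ≈ 9975.0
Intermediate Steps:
E(l, L) = -4*l
(E(64/(-130), -55) + 32092) + (-5255 - 1*16864) = (-256/(-130) + 32092) + (-5255 - 1*16864) = (-256*(-1)/130 + 32092) + (-5255 - 16864) = (-4*(-32/65) + 32092) - 22119 = (128/65 + 32092) - 22119 = 2086108/65 - 22119 = 648373/65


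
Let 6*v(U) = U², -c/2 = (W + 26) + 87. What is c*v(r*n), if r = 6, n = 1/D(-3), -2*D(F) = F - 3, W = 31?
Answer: -192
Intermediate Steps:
D(F) = 3/2 - F/2 (D(F) = -(F - 3)/2 = -(-3 + F)/2 = 3/2 - F/2)
n = ⅓ (n = 1/(3/2 - ½*(-3)) = 1/(3/2 + 3/2) = 1/3 = ⅓ ≈ 0.33333)
c = -288 (c = -2*((31 + 26) + 87) = -2*(57 + 87) = -2*144 = -288)
v(U) = U²/6
c*v(r*n) = -48*(6*(⅓))² = -48*2² = -48*4 = -288*⅔ = -192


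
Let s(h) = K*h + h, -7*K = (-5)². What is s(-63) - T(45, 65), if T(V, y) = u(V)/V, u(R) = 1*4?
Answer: 7286/45 ≈ 161.91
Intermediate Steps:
u(R) = 4
T(V, y) = 4/V
K = -25/7 (K = -⅐*(-5)² = -⅐*25 = -25/7 ≈ -3.5714)
s(h) = -18*h/7 (s(h) = -25*h/7 + h = -18*h/7)
s(-63) - T(45, 65) = -18/7*(-63) - 4/45 = 162 - 4/45 = 7286/45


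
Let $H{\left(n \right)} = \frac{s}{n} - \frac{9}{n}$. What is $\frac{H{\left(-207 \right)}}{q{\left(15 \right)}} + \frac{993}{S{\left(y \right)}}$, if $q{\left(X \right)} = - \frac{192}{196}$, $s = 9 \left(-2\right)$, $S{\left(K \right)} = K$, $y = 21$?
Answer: $\frac{121465}{2576} \approx 47.153$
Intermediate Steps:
$s = -18$
$q{\left(X \right)} = - \frac{48}{49}$ ($q{\left(X \right)} = \left(-192\right) \frac{1}{196} = - \frac{48}{49}$)
$H{\left(n \right)} = - \frac{27}{n}$ ($H{\left(n \right)} = - \frac{18}{n} - \frac{9}{n} = - \frac{27}{n}$)
$\frac{H{\left(-207 \right)}}{q{\left(15 \right)}} + \frac{993}{S{\left(y \right)}} = \frac{\left(-27\right) \frac{1}{-207}}{- \frac{48}{49}} + \frac{993}{21} = \left(-27\right) \left(- \frac{1}{207}\right) \left(- \frac{49}{48}\right) + 993 \cdot \frac{1}{21} = \frac{3}{23} \left(- \frac{49}{48}\right) + \frac{331}{7} = - \frac{49}{368} + \frac{331}{7} = \frac{121465}{2576}$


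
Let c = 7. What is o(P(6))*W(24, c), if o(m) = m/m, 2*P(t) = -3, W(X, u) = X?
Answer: 24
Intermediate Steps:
P(t) = -3/2 (P(t) = (½)*(-3) = -3/2)
o(m) = 1
o(P(6))*W(24, c) = 1*24 = 24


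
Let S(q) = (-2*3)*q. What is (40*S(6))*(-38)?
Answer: 54720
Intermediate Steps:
S(q) = -6*q
(40*S(6))*(-38) = (40*(-6*6))*(-38) = (40*(-36))*(-38) = -1440*(-38) = 54720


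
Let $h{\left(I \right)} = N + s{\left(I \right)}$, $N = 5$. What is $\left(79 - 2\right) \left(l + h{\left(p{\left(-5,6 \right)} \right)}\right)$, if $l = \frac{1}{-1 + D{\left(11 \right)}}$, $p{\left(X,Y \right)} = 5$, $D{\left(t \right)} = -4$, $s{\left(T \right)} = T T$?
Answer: $\frac{11473}{5} \approx 2294.6$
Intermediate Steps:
$s{\left(T \right)} = T^{2}$
$l = - \frac{1}{5}$ ($l = \frac{1}{-1 - 4} = \frac{1}{-5} = - \frac{1}{5} \approx -0.2$)
$h{\left(I \right)} = 5 + I^{2}$
$\left(79 - 2\right) \left(l + h{\left(p{\left(-5,6 \right)} \right)}\right) = \left(79 - 2\right) \left(- \frac{1}{5} + \left(5 + 5^{2}\right)\right) = \left(79 - 2\right) \left(- \frac{1}{5} + \left(5 + 25\right)\right) = 77 \left(- \frac{1}{5} + 30\right) = 77 \cdot \frac{149}{5} = \frac{11473}{5}$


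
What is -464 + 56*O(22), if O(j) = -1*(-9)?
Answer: 40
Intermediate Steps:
O(j) = 9
-464 + 56*O(22) = -464 + 56*9 = -464 + 504 = 40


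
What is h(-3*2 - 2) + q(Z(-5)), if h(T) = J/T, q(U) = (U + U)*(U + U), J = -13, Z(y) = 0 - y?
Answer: 813/8 ≈ 101.63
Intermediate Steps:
Z(y) = -y
q(U) = 4*U**2 (q(U) = (2*U)*(2*U) = 4*U**2)
h(T) = -13/T
h(-3*2 - 2) + q(Z(-5)) = -13/(-3*2 - 2) + 4*(-1*(-5))**2 = -13/(-6 - 2) + 4*5**2 = -13/(-8) + 4*25 = -13*(-1/8) + 100 = 13/8 + 100 = 813/8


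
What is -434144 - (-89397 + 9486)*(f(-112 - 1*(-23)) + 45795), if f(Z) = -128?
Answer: 3648861493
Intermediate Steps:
-434144 - (-89397 + 9486)*(f(-112 - 1*(-23)) + 45795) = -434144 - (-89397 + 9486)*(-128 + 45795) = -434144 - (-79911)*45667 = -434144 - 1*(-3649295637) = -434144 + 3649295637 = 3648861493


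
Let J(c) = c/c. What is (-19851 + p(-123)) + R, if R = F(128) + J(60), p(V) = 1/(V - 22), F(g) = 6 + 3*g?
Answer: -2821701/145 ≈ -19460.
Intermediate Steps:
J(c) = 1
p(V) = 1/(-22 + V)
R = 391 (R = (6 + 3*128) + 1 = (6 + 384) + 1 = 390 + 1 = 391)
(-19851 + p(-123)) + R = (-19851 + 1/(-22 - 123)) + 391 = (-19851 + 1/(-145)) + 391 = (-19851 - 1/145) + 391 = -2878396/145 + 391 = -2821701/145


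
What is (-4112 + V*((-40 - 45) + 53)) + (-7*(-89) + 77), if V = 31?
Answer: -4404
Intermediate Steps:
(-4112 + V*((-40 - 45) + 53)) + (-7*(-89) + 77) = (-4112 + 31*((-40 - 45) + 53)) + (-7*(-89) + 77) = (-4112 + 31*(-85 + 53)) + (623 + 77) = (-4112 + 31*(-32)) + 700 = (-4112 - 992) + 700 = -5104 + 700 = -4404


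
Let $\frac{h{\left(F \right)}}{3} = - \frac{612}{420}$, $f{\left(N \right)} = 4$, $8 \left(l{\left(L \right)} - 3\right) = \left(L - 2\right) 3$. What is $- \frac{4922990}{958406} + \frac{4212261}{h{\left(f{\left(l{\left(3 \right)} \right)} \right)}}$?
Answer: $- \frac{7849873376460}{8146451} \approx -9.6359 \cdot 10^{5}$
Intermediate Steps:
$l{\left(L \right)} = \frac{9}{4} + \frac{3 L}{8}$ ($l{\left(L \right)} = 3 + \frac{\left(L - 2\right) 3}{8} = 3 + \frac{\left(-2 + L\right) 3}{8} = 3 + \frac{-6 + 3 L}{8} = 3 + \left(- \frac{3}{4} + \frac{3 L}{8}\right) = \frac{9}{4} + \frac{3 L}{8}$)
$h{\left(F \right)} = - \frac{153}{35}$ ($h{\left(F \right)} = 3 \left(- \frac{612}{420}\right) = 3 \left(\left(-612\right) \frac{1}{420}\right) = 3 \left(- \frac{51}{35}\right) = - \frac{153}{35}$)
$- \frac{4922990}{958406} + \frac{4212261}{h{\left(f{\left(l{\left(3 \right)} \right)} \right)}} = - \frac{4922990}{958406} + \frac{4212261}{- \frac{153}{35}} = \left(-4922990\right) \frac{1}{958406} + 4212261 \left(- \frac{35}{153}\right) = - \frac{2461495}{479203} - \frac{16381015}{17} = - \frac{7849873376460}{8146451}$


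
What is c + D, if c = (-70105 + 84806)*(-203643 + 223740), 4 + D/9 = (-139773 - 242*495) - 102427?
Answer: 292188051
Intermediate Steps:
D = -3257946 (D = -36 + 9*((-139773 - 242*495) - 102427) = -36 + 9*((-139773 - 119790) - 102427) = -36 + 9*(-259563 - 102427) = -36 + 9*(-361990) = -36 - 3257910 = -3257946)
c = 295445997 (c = 14701*20097 = 295445997)
c + D = 295445997 - 3257946 = 292188051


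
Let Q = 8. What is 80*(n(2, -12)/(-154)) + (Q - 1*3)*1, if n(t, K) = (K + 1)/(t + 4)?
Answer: 125/21 ≈ 5.9524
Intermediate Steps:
n(t, K) = (1 + K)/(4 + t)
80*(n(2, -12)/(-154)) + (Q - 1*3)*1 = 80*(((1 - 12)/(4 + 2))/(-154)) + (8 - 1*3)*1 = 80*((-11/6)*(-1/154)) + (8 - 3)*1 = 80*(((1/6)*(-11))*(-1/154)) + 5*1 = 80*(-11/6*(-1/154)) + 5 = 80*(1/84) + 5 = 20/21 + 5 = 125/21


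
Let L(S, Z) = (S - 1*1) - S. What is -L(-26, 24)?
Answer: 1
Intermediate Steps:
L(S, Z) = -1 (L(S, Z) = (S - 1) - S = (-1 + S) - S = -1)
-L(-26, 24) = -1*(-1) = 1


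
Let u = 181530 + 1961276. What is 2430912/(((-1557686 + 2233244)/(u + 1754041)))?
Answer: 526271785248/37531 ≈ 1.4022e+7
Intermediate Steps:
u = 2142806
2430912/(((-1557686 + 2233244)/(u + 1754041))) = 2430912/(((-1557686 + 2233244)/(2142806 + 1754041))) = 2430912/((675558/3896847)) = 2430912/((675558*(1/3896847))) = 2430912/(75062/432983) = 2430912*(432983/75062) = 526271785248/37531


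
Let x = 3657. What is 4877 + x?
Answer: 8534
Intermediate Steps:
4877 + x = 4877 + 3657 = 8534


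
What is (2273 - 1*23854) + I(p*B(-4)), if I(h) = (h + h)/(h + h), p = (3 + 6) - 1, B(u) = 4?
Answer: -21580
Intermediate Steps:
p = 8 (p = 9 - 1 = 8)
I(h) = 1 (I(h) = (2*h)/((2*h)) = (2*h)*(1/(2*h)) = 1)
(2273 - 1*23854) + I(p*B(-4)) = (2273 - 1*23854) + 1 = (2273 - 23854) + 1 = -21581 + 1 = -21580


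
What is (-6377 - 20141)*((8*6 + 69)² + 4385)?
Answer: -479286332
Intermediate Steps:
(-6377 - 20141)*((8*6 + 69)² + 4385) = -26518*((48 + 69)² + 4385) = -26518*(117² + 4385) = -26518*(13689 + 4385) = -26518*18074 = -479286332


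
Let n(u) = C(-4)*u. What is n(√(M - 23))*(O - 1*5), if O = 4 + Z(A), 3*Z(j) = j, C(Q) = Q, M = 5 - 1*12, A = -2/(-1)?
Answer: 4*I*√30/3 ≈ 7.303*I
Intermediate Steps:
A = 2 (A = -2*(-1) = 2)
M = -7 (M = 5 - 12 = -7)
Z(j) = j/3
O = 14/3 (O = 4 + (⅓)*2 = 4 + ⅔ = 14/3 ≈ 4.6667)
n(u) = -4*u
n(√(M - 23))*(O - 1*5) = (-4*√(-7 - 23))*(14/3 - 1*5) = (-4*I*√30)*(14/3 - 5) = -4*I*√30*(-⅓) = 4*I*√30/3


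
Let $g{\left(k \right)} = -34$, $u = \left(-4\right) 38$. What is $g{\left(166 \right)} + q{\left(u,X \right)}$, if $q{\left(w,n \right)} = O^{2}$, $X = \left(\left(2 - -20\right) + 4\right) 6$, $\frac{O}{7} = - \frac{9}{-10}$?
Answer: $\frac{569}{100} \approx 5.69$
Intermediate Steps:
$u = -152$
$O = \frac{63}{10}$ ($O = 7 \left(- \frac{9}{-10}\right) = 7 \left(\left(-9\right) \left(- \frac{1}{10}\right)\right) = 7 \cdot \frac{9}{10} = \frac{63}{10} \approx 6.3$)
$X = 156$ ($X = \left(\left(2 + 20\right) + 4\right) 6 = \left(22 + 4\right) 6 = 26 \cdot 6 = 156$)
$q{\left(w,n \right)} = \frac{3969}{100}$ ($q{\left(w,n \right)} = \left(\frac{63}{10}\right)^{2} = \frac{3969}{100}$)
$g{\left(166 \right)} + q{\left(u,X \right)} = -34 + \frac{3969}{100} = \frac{569}{100}$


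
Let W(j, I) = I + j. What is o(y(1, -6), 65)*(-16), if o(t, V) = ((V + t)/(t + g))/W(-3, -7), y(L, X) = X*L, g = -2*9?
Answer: -59/15 ≈ -3.9333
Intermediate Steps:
g = -18
y(L, X) = L*X
o(t, V) = -(V + t)/(10*(-18 + t)) (o(t, V) = ((V + t)/(t - 18))/(-7 - 3) = ((V + t)/(-18 + t))/(-10) = ((V + t)/(-18 + t))*(-⅒) = -(V + t)/(10*(-18 + t)))
o(y(1, -6), 65)*(-16) = ((-1*65 - (-6))/(10*(-18 + 1*(-6))))*(-16) = ((-65 - 1*(-6))/(10*(-18 - 6)))*(-16) = ((⅒)*(-65 + 6)/(-24))*(-16) = ((⅒)*(-1/24)*(-59))*(-16) = (59/240)*(-16) = -59/15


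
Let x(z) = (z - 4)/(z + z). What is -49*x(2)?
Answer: 49/2 ≈ 24.500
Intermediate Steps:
x(z) = (-4 + z)/(2*z) (x(z) = (-4 + z)/((2*z)) = (-4 + z)*(1/(2*z)) = (-4 + z)/(2*z))
-49*x(2) = -49*(-4 + 2)/(2*2) = -49*(-2)/(2*2) = -49*(-½) = 49/2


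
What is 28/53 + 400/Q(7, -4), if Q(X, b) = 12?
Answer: 5384/159 ≈ 33.862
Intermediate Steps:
28/53 + 400/Q(7, -4) = 28/53 + 400/12 = 28*(1/53) + 400*(1/12) = 28/53 + 100/3 = 5384/159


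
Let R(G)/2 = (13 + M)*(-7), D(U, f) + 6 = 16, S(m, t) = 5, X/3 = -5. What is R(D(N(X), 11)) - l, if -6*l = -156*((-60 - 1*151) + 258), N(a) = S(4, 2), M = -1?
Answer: -1390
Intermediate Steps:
X = -15 (X = 3*(-5) = -15)
N(a) = 5
D(U, f) = 10 (D(U, f) = -6 + 16 = 10)
R(G) = -168 (R(G) = 2*((13 - 1)*(-7)) = 2*(12*(-7)) = 2*(-84) = -168)
l = 1222 (l = -(-26)*((-60 - 1*151) + 258) = -(-26)*((-60 - 151) + 258) = -(-26)*(-211 + 258) = -(-26)*47 = -⅙*(-7332) = 1222)
R(D(N(X), 11)) - l = -168 - 1*1222 = -168 - 1222 = -1390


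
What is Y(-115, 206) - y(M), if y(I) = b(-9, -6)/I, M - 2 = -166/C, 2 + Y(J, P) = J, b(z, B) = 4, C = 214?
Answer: -15755/131 ≈ -120.27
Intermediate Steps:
Y(J, P) = -2 + J
M = 131/107 (M = 2 - 166/214 = 2 - 166*1/214 = 2 - 83/107 = 131/107 ≈ 1.2243)
y(I) = 4/I
Y(-115, 206) - y(M) = (-2 - 115) - 4/131/107 = -117 - 4*107/131 = -117 - 1*428/131 = -117 - 428/131 = -15755/131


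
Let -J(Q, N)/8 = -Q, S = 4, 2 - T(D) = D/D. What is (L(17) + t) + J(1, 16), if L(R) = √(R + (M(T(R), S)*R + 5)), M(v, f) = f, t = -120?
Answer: -112 + 3*√10 ≈ -102.51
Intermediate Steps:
T(D) = 1 (T(D) = 2 - D/D = 2 - 1*1 = 2 - 1 = 1)
J(Q, N) = 8*Q (J(Q, N) = -(-8)*Q = 8*Q)
L(R) = √(5 + 5*R) (L(R) = √(R + (4*R + 5)) = √(R + (5 + 4*R)) = √(5 + 5*R))
(L(17) + t) + J(1, 16) = (√(5 + 5*17) - 120) + 8*1 = (√(5 + 85) - 120) + 8 = (√90 - 120) + 8 = (3*√10 - 120) + 8 = (-120 + 3*√10) + 8 = -112 + 3*√10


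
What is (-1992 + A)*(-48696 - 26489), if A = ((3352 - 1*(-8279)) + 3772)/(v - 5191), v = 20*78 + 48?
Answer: 537778681715/3583 ≈ 1.5009e+8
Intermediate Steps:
v = 1608 (v = 1560 + 48 = 1608)
A = -15403/3583 (A = ((3352 - 1*(-8279)) + 3772)/(1608 - 5191) = ((3352 + 8279) + 3772)/(-3583) = (11631 + 3772)*(-1/3583) = 15403*(-1/3583) = -15403/3583 ≈ -4.2989)
(-1992 + A)*(-48696 - 26489) = (-1992 - 15403/3583)*(-48696 - 26489) = -7152739/3583*(-75185) = 537778681715/3583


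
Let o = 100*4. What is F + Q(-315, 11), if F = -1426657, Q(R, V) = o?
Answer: -1426257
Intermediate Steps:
o = 400
Q(R, V) = 400
F + Q(-315, 11) = -1426657 + 400 = -1426257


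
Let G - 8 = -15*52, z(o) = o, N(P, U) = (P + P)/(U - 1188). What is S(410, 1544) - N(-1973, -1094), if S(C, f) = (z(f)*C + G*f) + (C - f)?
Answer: -639032715/1141 ≈ -5.6006e+5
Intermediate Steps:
N(P, U) = 2*P/(-1188 + U) (N(P, U) = (2*P)/(-1188 + U) = 2*P/(-1188 + U))
G = -772 (G = 8 - 15*52 = 8 - 780 = -772)
S(C, f) = C - 773*f + C*f (S(C, f) = (f*C - 772*f) + (C - f) = (C*f - 772*f) + (C - f) = (-772*f + C*f) + (C - f) = C - 773*f + C*f)
S(410, 1544) - N(-1973, -1094) = (410 - 773*1544 + 410*1544) - 2*(-1973)/(-1188 - 1094) = (410 - 1193512 + 633040) - 2*(-1973)/(-2282) = -560062 - 2*(-1973)*(-1)/2282 = -560062 - 1*1973/1141 = -560062 - 1973/1141 = -639032715/1141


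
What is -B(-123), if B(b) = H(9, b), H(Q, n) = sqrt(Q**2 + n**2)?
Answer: -39*sqrt(10) ≈ -123.33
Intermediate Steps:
B(b) = sqrt(81 + b**2) (B(b) = sqrt(9**2 + b**2) = sqrt(81 + b**2))
-B(-123) = -sqrt(81 + (-123)**2) = -sqrt(81 + 15129) = -sqrt(15210) = -39*sqrt(10)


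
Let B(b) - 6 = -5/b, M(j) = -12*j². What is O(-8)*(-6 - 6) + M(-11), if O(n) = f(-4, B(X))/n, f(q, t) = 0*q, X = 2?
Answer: -1452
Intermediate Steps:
B(b) = 6 - 5/b
f(q, t) = 0
O(n) = 0 (O(n) = 0/n = 0)
O(-8)*(-6 - 6) + M(-11) = 0*(-6 - 6) - 12*(-11)² = 0*(-12) - 12*121 = 0 - 1452 = -1452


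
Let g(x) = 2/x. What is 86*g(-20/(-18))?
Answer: 774/5 ≈ 154.80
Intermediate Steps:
86*g(-20/(-18)) = 86*(2/((-20/(-18)))) = 86*(2/((-20*(-1/18)))) = 86*(2/(10/9)) = 86*(2*(9/10)) = 86*(9/5) = 774/5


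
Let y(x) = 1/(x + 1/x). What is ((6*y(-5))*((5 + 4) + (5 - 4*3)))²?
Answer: 900/169 ≈ 5.3254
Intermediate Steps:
y(x) = 1/(x + 1/x)
((6*y(-5))*((5 + 4) + (5 - 4*3)))² = ((6*(-5/(1 + (-5)²)))*((5 + 4) + (5 - 4*3)))² = ((6*(-5/(1 + 25)))*(9 + (5 - 12)))² = ((6*(-5/26))*(9 - 7))² = ((6*(-5*1/26))*2)² = ((6*(-5/26))*2)² = (-15/13*2)² = (-30/13)² = 900/169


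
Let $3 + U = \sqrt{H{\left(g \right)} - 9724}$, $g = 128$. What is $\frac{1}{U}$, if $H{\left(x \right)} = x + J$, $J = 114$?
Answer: $- \frac{3}{9491} - \frac{i \sqrt{9482}}{9491} \approx -0.00031609 - 0.01026 i$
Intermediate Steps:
$H{\left(x \right)} = 114 + x$ ($H{\left(x \right)} = x + 114 = 114 + x$)
$U = -3 + i \sqrt{9482}$ ($U = -3 + \sqrt{\left(114 + 128\right) - 9724} = -3 + \sqrt{242 - 9724} = -3 + \sqrt{-9482} = -3 + i \sqrt{9482} \approx -3.0 + 97.376 i$)
$\frac{1}{U} = \frac{1}{-3 + i \sqrt{9482}}$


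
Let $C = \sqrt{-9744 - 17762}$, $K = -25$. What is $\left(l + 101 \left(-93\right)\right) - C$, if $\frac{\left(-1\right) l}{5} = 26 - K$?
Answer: $-9648 - i \sqrt{27506} \approx -9648.0 - 165.85 i$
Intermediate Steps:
$l = -255$ ($l = - 5 \left(26 - -25\right) = - 5 \left(26 + 25\right) = \left(-5\right) 51 = -255$)
$C = i \sqrt{27506}$ ($C = \sqrt{-27506} = i \sqrt{27506} \approx 165.85 i$)
$\left(l + 101 \left(-93\right)\right) - C = \left(-255 + 101 \left(-93\right)\right) - i \sqrt{27506} = \left(-255 - 9393\right) - i \sqrt{27506} = -9648 - i \sqrt{27506}$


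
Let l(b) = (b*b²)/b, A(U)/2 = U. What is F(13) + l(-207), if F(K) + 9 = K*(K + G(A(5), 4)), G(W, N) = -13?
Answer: 42840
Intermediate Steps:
A(U) = 2*U
F(K) = -9 + K*(-13 + K) (F(K) = -9 + K*(K - 13) = -9 + K*(-13 + K))
l(b) = b² (l(b) = b³/b = b²)
F(13) + l(-207) = (-9 + 13² - 13*13) + (-207)² = (-9 + 169 - 169) + 42849 = -9 + 42849 = 42840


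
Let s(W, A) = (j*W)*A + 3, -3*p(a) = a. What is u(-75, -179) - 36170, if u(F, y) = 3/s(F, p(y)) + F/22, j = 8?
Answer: -28487789621/787534 ≈ -36173.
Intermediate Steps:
p(a) = -a/3
s(W, A) = 3 + 8*A*W (s(W, A) = (8*W)*A + 3 = 8*A*W + 3 = 3 + 8*A*W)
u(F, y) = 3/(3 - 8*F*y/3) + F/22 (u(F, y) = 3/(3 + 8*(-y/3)*F) + F/22 = 3/(3 - 8*F*y/3) + F*(1/22) = 3/(3 - 8*F*y/3) + F/22)
u(-75, -179) - 36170 = (198 - 75*(9 - 8*(-75)*(-179)))/(22*(9 - 8*(-75)*(-179))) - 36170 = (198 - 75*(9 - 107400))/(22*(9 - 107400)) - 36170 = (1/22)*(198 - 75*(-107391))/(-107391) - 36170 = (1/22)*(-1/107391)*(198 + 8054325) - 36170 = (1/22)*(-1/107391)*8054523 - 36170 = -2684841/787534 - 36170 = -28487789621/787534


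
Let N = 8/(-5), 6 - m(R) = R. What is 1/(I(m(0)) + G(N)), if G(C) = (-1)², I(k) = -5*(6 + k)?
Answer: -1/59 ≈ -0.016949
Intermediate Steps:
m(R) = 6 - R
N = -8/5 (N = 8*(-⅕) = -8/5 ≈ -1.6000)
I(k) = -30 - 5*k
G(C) = 1
1/(I(m(0)) + G(N)) = 1/((-30 - 5*(6 - 1*0)) + 1) = 1/((-30 - 5*(6 + 0)) + 1) = 1/((-30 - 5*6) + 1) = 1/((-30 - 30) + 1) = 1/(-60 + 1) = 1/(-59) = -1/59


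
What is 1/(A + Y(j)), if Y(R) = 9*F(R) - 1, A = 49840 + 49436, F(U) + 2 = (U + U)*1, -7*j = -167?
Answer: 7/697805 ≈ 1.0031e-5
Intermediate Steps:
j = 167/7 (j = -⅐*(-167) = 167/7 ≈ 23.857)
F(U) = -2 + 2*U (F(U) = -2 + (U + U)*1 = -2 + (2*U)*1 = -2 + 2*U)
A = 99276
Y(R) = -19 + 18*R (Y(R) = 9*(-2 + 2*R) - 1 = (-18 + 18*R) - 1 = -19 + 18*R)
1/(A + Y(j)) = 1/(99276 + (-19 + 18*(167/7))) = 1/(99276 + (-19 + 3006/7)) = 1/(99276 + 2873/7) = 1/(697805/7) = 7/697805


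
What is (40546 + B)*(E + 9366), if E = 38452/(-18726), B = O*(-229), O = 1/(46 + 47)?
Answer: 330581496012968/870759 ≈ 3.7965e+8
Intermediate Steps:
O = 1/93 ≈ 0.010753
B = -229/93 (B = (1/93)*(-229) = -229/93 ≈ -2.4624)
E = -19226/9363 (E = 38452*(-1/18726) = -19226/9363 ≈ -2.0534)
(40546 + B)*(E + 9366) = (40546 - 229/93)*(-19226/9363 + 9366) = (3770549/93)*(87674632/9363) = 330581496012968/870759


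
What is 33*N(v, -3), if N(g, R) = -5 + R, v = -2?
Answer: -264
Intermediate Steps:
33*N(v, -3) = 33*(-5 - 3) = 33*(-8) = -264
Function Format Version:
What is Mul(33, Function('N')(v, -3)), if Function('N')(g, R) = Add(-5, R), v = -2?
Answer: -264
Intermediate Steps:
Mul(33, Function('N')(v, -3)) = Mul(33, Add(-5, -3)) = Mul(33, -8) = -264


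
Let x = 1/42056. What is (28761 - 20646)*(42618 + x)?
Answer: 14544860272035/42056 ≈ 3.4585e+8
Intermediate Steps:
x = 1/42056 ≈ 2.3778e-5
(28761 - 20646)*(42618 + x) = (28761 - 20646)*(42618 + 1/42056) = 8115*(1792342609/42056) = 14544860272035/42056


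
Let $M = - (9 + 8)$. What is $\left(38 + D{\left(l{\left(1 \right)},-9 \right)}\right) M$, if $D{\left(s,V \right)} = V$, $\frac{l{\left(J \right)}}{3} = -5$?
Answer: $-493$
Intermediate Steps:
$l{\left(J \right)} = -15$ ($l{\left(J \right)} = 3 \left(-5\right) = -15$)
$M = -17$ ($M = \left(-1\right) 17 = -17$)
$\left(38 + D{\left(l{\left(1 \right)},-9 \right)}\right) M = \left(38 - 9\right) \left(-17\right) = 29 \left(-17\right) = -493$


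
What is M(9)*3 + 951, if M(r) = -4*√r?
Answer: 915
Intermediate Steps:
M(9)*3 + 951 = -4*√9*3 + 951 = -4*3*3 + 951 = -12*3 + 951 = -36 + 951 = 915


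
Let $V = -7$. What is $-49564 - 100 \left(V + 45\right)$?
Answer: $-53364$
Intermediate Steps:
$-49564 - 100 \left(V + 45\right) = -49564 - 100 \left(-7 + 45\right) = -49564 - 3800 = -53364$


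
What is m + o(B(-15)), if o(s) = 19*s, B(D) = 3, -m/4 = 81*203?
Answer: -65715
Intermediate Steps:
m = -65772 (m = -324*203 = -4*16443 = -65772)
m + o(B(-15)) = -65772 + 19*3 = -65772 + 57 = -65715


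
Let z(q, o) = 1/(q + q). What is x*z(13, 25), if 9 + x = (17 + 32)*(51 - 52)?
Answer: -29/13 ≈ -2.2308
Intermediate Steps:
z(q, o) = 1/(2*q)
x = -58 (x = -9 + (17 + 32)*(51 - 52) = -9 + 49*(-1) = -9 - 49 = -58)
x*z(13, 25) = -29/13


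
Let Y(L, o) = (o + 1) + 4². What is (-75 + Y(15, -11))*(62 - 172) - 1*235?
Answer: 7355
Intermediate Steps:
Y(L, o) = 17 + o (Y(L, o) = (1 + o) + 16 = 17 + o)
(-75 + Y(15, -11))*(62 - 172) - 1*235 = (-75 + (17 - 11))*(62 - 172) - 1*235 = (-75 + 6)*(-110) - 235 = -69*(-110) - 235 = 7590 - 235 = 7355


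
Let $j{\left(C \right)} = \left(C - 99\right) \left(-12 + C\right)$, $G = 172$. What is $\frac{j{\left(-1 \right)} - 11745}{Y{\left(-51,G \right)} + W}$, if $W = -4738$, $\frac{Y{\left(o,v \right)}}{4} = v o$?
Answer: $\frac{10445}{39826} \approx 0.26227$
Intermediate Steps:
$j{\left(C \right)} = \left(-99 + C\right) \left(-12 + C\right)$
$Y{\left(o,v \right)} = 4 o v$ ($Y{\left(o,v \right)} = 4 v o = 4 o v$)
$\frac{j{\left(-1 \right)} - 11745}{Y{\left(-51,G \right)} + W} = \frac{\left(1188 + \left(-1\right)^{2} - -111\right) - 11745}{4 \left(-51\right) 172 - 4738} = \frac{\left(1188 + 1 + 111\right) - 11745}{-35088 - 4738} = \frac{1300 - 11745}{-39826} = \left(-10445\right) \left(- \frac{1}{39826}\right) = \frac{10445}{39826}$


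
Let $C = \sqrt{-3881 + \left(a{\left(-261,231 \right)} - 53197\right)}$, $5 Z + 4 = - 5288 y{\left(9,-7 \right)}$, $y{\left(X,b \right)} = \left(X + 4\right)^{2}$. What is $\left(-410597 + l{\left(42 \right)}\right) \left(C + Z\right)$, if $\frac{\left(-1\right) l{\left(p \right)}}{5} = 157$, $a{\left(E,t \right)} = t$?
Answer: $\frac{367642220232}{5} - 411382 i \sqrt{56847} \approx 7.3529 \cdot 10^{10} - 9.8084 \cdot 10^{7} i$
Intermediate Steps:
$y{\left(X,b \right)} = \left(4 + X\right)^{2}$
$l{\left(p \right)} = -785$ ($l{\left(p \right)} = \left(-5\right) 157 = -785$)
$Z = - \frac{893676}{5}$ ($Z = - \frac{4}{5} + \frac{\left(-5288\right) \left(4 + 9\right)^{2}}{5} = - \frac{4}{5} + \frac{\left(-5288\right) 13^{2}}{5} = - \frac{4}{5} + \frac{\left(-5288\right) 169}{5} = - \frac{4}{5} + \frac{1}{5} \left(-893672\right) = - \frac{4}{5} - \frac{893672}{5} = - \frac{893676}{5} \approx -1.7874 \cdot 10^{5}$)
$C = i \sqrt{56847}$ ($C = \sqrt{-3881 + \left(231 - 53197\right)} = \sqrt{-3881 - 52966} = \sqrt{-56847} = i \sqrt{56847} \approx 238.43 i$)
$\left(-410597 + l{\left(42 \right)}\right) \left(C + Z\right) = \left(-410597 - 785\right) \left(i \sqrt{56847} - \frac{893676}{5}\right) = - 411382 \left(- \frac{893676}{5} + i \sqrt{56847}\right) = \frac{367642220232}{5} - 411382 i \sqrt{56847}$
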